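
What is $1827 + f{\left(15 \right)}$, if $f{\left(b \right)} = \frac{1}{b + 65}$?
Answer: $\frac{146161}{80} \approx 1827.0$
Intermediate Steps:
$f{\left(b \right)} = \frac{1}{65 + b}$
$1827 + f{\left(15 \right)} = 1827 + \frac{1}{65 + 15} = 1827 + \frac{1}{80} = \frac{146161}{80}$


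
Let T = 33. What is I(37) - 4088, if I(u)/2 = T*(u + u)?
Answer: 796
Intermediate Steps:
I(u) = 132*u (I(u) = 2*(33*(u + u)) = 2*(33*(2*u)) = 2*(66*u) = 132*u)
I(37) - 4088 = 132*37 - 4088 = 4884 - 4088 = 796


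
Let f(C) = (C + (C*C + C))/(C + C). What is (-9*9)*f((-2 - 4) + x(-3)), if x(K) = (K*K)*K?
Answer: 2511/2 ≈ 1255.5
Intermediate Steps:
x(K) = K³ (x(K) = K²*K = K³)
f(C) = (C² + 2*C)/(2*C) (f(C) = (C + (C² + C))/((2*C)) = (C + (C + C²))*(1/(2*C)) = (C² + 2*C)*(1/(2*C)) = (C² + 2*C)/(2*C))
(-9*9)*f((-2 - 4) + x(-3)) = (-9*9)*(1 + ((-2 - 4) + (-3)³)/2) = -81*(1 + (-6 - 27)/2) = -81*(1 + (½)*(-33)) = -81*(1 - 33/2) = -81*(-31/2) = 2511/2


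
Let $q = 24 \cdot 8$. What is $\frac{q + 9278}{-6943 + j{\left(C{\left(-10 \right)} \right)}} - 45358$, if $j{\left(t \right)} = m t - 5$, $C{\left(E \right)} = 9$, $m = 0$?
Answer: $- \frac{157578427}{3474} \approx -45359.0$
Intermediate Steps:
$j{\left(t \right)} = -5$ ($j{\left(t \right)} = 0 t - 5 = 0 - 5 = -5$)
$q = 192$
$\frac{q + 9278}{-6943 + j{\left(C{\left(-10 \right)} \right)}} - 45358 = \frac{192 + 9278}{-6943 - 5} - 45358 = \frac{9470}{-6948} - 45358 = 9470 \left(- \frac{1}{6948}\right) - 45358 = - \frac{4735}{3474} - 45358 = - \frac{157578427}{3474}$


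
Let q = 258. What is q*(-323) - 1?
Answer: -83335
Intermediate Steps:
q*(-323) - 1 = 258*(-323) - 1 = -83334 - 1 = -83335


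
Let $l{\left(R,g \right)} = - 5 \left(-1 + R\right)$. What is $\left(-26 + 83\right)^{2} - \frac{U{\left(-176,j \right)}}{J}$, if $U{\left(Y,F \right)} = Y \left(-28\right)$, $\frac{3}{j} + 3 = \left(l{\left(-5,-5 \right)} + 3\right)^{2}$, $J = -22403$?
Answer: $\frac{72792275}{22403} \approx 3249.2$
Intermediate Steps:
$l{\left(R,g \right)} = 5 - 5 R$
$j = \frac{1}{362}$ ($j = \frac{3}{-3 + \left(\left(5 - -25\right) + 3\right)^{2}} = \frac{3}{-3 + \left(\left(5 + 25\right) + 3\right)^{2}} = \frac{3}{-3 + \left(30 + 3\right)^{2}} = \frac{3}{-3 + 33^{2}} = \frac{3}{-3 + 1089} = \frac{3}{1086} = 3 \cdot \frac{1}{1086} = \frac{1}{362} \approx 0.0027624$)
$U{\left(Y,F \right)} = - 28 Y$
$\left(-26 + 83\right)^{2} - \frac{U{\left(-176,j \right)}}{J} = \left(-26 + 83\right)^{2} - \frac{\left(-28\right) \left(-176\right)}{-22403} = 57^{2} - 4928 \left(- \frac{1}{22403}\right) = 3249 - - \frac{4928}{22403} = 3249 + \frac{4928}{22403} = \frac{72792275}{22403}$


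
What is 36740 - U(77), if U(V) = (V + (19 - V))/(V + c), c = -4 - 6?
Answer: 2461561/67 ≈ 36740.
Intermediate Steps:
c = -10
U(V) = 19/(-10 + V) (U(V) = (V + (19 - V))/(V - 10) = 19/(-10 + V))
36740 - U(77) = 36740 - 19/(-10 + 77) = 36740 - 19/67 = 2461561/67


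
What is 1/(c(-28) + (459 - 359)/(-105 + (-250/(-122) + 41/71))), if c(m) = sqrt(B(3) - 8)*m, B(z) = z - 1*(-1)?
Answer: -48006861225/154169485013044 + 1376094563487*I/77084742506522 ≈ -0.00031139 + 0.017852*I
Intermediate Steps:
B(z) = 1 + z (B(z) = z + 1 = 1 + z)
c(m) = 2*I*m (c(m) = sqrt((1 + 3) - 8)*m = sqrt(4 - 8)*m = sqrt(-4)*m = (2*I)*m = 2*I*m)
1/(c(-28) + (459 - 359)/(-105 + (-250/(-122) + 41/71))) = 1/(2*I*(-28) + (459 - 359)/(-105 + (-250/(-122) + 41/71))) = 1/(-56*I + 100/(-105 + (-250*(-1/122) + 41*(1/71)))) = 1/(-56*I + 100/(-105 + (125/61 + 41/71))) = 1/(-56*I + 100/(-105 + 11376/4331)) = 1/(-56*I + 100/(-443379/4331)) = 1/(-56*I + 100*(-4331/443379)) = 1/(-56*I - 433100/443379) = 1/(-433100/443379 - 56*I) = 196584937641*(-433100/443379 + 56*I)/616677940052176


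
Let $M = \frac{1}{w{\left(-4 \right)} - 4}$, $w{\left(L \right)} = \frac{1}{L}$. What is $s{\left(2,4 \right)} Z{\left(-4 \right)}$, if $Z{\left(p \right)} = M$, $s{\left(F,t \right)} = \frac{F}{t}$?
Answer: $- \frac{2}{17} \approx -0.11765$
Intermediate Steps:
$M = - \frac{4}{17}$ ($M = \frac{1}{\frac{1}{-4} - 4} = \frac{1}{- \frac{1}{4} - 4} = \frac{1}{- \frac{17}{4}} = - \frac{4}{17} \approx -0.23529$)
$Z{\left(p \right)} = - \frac{4}{17}$
$s{\left(2,4 \right)} Z{\left(-4 \right)} = \frac{2}{4} \left(- \frac{4}{17}\right) = 2 \cdot \frac{1}{4} \left(- \frac{4}{17}\right) = \frac{1}{2} \left(- \frac{4}{17}\right) = - \frac{2}{17}$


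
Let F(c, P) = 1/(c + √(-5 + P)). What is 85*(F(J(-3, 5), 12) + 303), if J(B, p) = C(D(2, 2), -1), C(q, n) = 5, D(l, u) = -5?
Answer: 464015/18 - 85*√7/18 ≈ 25766.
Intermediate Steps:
J(B, p) = 5
85*(F(J(-3, 5), 12) + 303) = 85*(1/(5 + √(-5 + 12)) + 303) = 85*(1/(5 + √7) + 303) = 85*(303 + 1/(5 + √7)) = 25755 + 85/(5 + √7)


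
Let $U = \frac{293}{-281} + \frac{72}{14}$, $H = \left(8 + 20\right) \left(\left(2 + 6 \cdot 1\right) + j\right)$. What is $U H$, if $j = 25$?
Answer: $\frac{1064580}{281} \approx 3788.5$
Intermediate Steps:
$H = 924$ ($H = \left(8 + 20\right) \left(\left(2 + 6 \cdot 1\right) + 25\right) = 28 \left(\left(2 + 6\right) + 25\right) = 28 \left(8 + 25\right) = 28 \cdot 33 = 924$)
$U = \frac{8065}{1967}$ ($U = 293 \left(- \frac{1}{281}\right) + 72 \cdot \frac{1}{14} = - \frac{293}{281} + \frac{36}{7} = \frac{8065}{1967} \approx 4.1002$)
$U H = \frac{8065}{1967} \cdot 924 = \frac{1064580}{281}$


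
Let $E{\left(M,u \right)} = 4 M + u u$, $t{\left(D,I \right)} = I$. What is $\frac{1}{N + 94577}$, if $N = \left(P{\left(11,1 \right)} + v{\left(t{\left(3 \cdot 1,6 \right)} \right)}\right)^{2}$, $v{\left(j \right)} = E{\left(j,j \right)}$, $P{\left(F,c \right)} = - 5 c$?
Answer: $\frac{1}{97602} \approx 1.0246 \cdot 10^{-5}$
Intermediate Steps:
$E{\left(M,u \right)} = u^{2} + 4 M$ ($E{\left(M,u \right)} = 4 M + u^{2} = u^{2} + 4 M$)
$v{\left(j \right)} = j^{2} + 4 j$
$N = 3025$ ($N = \left(\left(-5\right) 1 + 6 \left(4 + 6\right)\right)^{2} = \left(-5 + 6 \cdot 10\right)^{2} = \left(-5 + 60\right)^{2} = 55^{2} = 3025$)
$\frac{1}{N + 94577} = \frac{1}{3025 + 94577} = \frac{1}{97602}$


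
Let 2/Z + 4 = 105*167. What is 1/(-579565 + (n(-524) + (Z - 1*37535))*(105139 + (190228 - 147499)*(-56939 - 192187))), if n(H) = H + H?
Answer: 17531/7200127305646853250 ≈ 2.4348e-15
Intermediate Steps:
n(H) = 2*H
Z = 2/17531 (Z = 2/(-4 + 105*167) = 2/(-4 + 17535) = 2/17531 ≈ 0.00011408)
1/(-579565 + (n(-524) + (Z - 1*37535))*(105139 + (190228 - 147499)*(-56939 - 192187))) = 1/(-579565 + (2*(-524) + (2/17531 - 1*37535))*(105139 + (190228 - 147499)*(-56939 - 192187))) = 1/(-579565 + (-1048 + (2/17531 - 37535))*(105139 + 42729*(-249126))) = 1/(-579565 + (-1048 - 658026083/17531)*(105139 - 10644904854)) = 1/(-579565 - 676398571/17531*(-10644799715)) = 1/(-579565 + 7200127315807207265/17531) = 1/(7200127305646853250/17531) = 17531/7200127305646853250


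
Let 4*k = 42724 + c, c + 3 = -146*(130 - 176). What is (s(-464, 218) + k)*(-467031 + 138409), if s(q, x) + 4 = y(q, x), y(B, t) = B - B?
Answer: -8120413931/2 ≈ -4.0602e+9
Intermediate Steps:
y(B, t) = 0
s(q, x) = -4 (s(q, x) = -4 + 0 = -4)
c = 6713 (c = -3 - 146*(130 - 176) = -3 - 146*(-46) = -3 + 6716 = 6713)
k = 49437/4 (k = (42724 + 6713)/4 = (¼)*49437 = 49437/4 ≈ 12359.)
(s(-464, 218) + k)*(-467031 + 138409) = (-4 + 49437/4)*(-467031 + 138409) = (49421/4)*(-328622) = -8120413931/2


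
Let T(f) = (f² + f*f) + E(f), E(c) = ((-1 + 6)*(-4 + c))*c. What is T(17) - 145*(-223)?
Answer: 34018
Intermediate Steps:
E(c) = c*(-20 + 5*c) (E(c) = (5*(-4 + c))*c = (-20 + 5*c)*c = c*(-20 + 5*c))
T(f) = 2*f² + 5*f*(-4 + f) (T(f) = (f² + f*f) + 5*f*(-4 + f) = (f² + f²) + 5*f*(-4 + f) = 2*f² + 5*f*(-4 + f))
T(17) - 145*(-223) = 17*(-20 + 7*17) - 145*(-223) = 17*(-20 + 119) + 32335 = 17*99 + 32335 = 1683 + 32335 = 34018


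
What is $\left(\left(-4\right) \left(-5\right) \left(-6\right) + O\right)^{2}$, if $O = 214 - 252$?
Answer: $24964$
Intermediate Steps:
$O = -38$ ($O = 214 - 252 = -38$)
$\left(\left(-4\right) \left(-5\right) \left(-6\right) + O\right)^{2} = \left(\left(-4\right) \left(-5\right) \left(-6\right) - 38\right)^{2} = \left(20 \left(-6\right) - 38\right)^{2} = \left(-120 - 38\right)^{2} = \left(-158\right)^{2} = 24964$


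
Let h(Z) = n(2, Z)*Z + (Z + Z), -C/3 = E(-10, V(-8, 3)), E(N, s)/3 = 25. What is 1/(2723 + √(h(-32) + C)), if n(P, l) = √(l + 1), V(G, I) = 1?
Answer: 1/(2723 + √(-289 - 32*I*√31)) ≈ 0.00036655 + 2.382e-6*I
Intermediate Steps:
E(N, s) = 75 (E(N, s) = 3*25 = 75)
C = -225 (C = -3*75 = -225)
n(P, l) = √(1 + l)
h(Z) = 2*Z + Z*√(1 + Z) (h(Z) = √(1 + Z)*Z + (Z + Z) = Z*√(1 + Z) + 2*Z = 2*Z + Z*√(1 + Z))
1/(2723 + √(h(-32) + C)) = 1/(2723 + √(-32*(2 + √(1 - 32)) - 225)) = 1/(2723 + √(-32*(2 + √(-31)) - 225)) = 1/(2723 + √(-32*(2 + I*√31) - 225)) = 1/(2723 + √((-64 - 32*I*√31) - 225)) = 1/(2723 + √(-289 - 32*I*√31))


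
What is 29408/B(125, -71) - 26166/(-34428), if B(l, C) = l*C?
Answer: -130039229/50924750 ≈ -2.5536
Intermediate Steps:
B(l, C) = C*l
29408/B(125, -71) - 26166/(-34428) = 29408/((-71*125)) - 26166/(-34428) = 29408/(-8875) - 26166*(-1/34428) = 29408*(-1/8875) + 4361/5738 = -29408/8875 + 4361/5738 = -130039229/50924750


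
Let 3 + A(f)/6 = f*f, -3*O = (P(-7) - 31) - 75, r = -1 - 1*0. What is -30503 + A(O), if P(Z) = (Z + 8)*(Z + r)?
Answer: -21857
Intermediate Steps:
r = -1 (r = -1 + 0 = -1)
P(Z) = (-1 + Z)*(8 + Z) (P(Z) = (Z + 8)*(Z - 1) = (8 + Z)*(-1 + Z) = (-1 + Z)*(8 + Z))
O = 38 (O = -(((-8 + (-7)² + 7*(-7)) - 31) - 75)/3 = -(((-8 + 49 - 49) - 31) - 75)/3 = -((-8 - 31) - 75)/3 = -(-39 - 75)/3 = -⅓*(-114) = 38)
A(f) = -18 + 6*f² (A(f) = -18 + 6*(f*f) = -18 + 6*f²)
-30503 + A(O) = -30503 + (-18 + 6*38²) = -30503 + (-18 + 6*1444) = -30503 + (-18 + 8664) = -30503 + 8646 = -21857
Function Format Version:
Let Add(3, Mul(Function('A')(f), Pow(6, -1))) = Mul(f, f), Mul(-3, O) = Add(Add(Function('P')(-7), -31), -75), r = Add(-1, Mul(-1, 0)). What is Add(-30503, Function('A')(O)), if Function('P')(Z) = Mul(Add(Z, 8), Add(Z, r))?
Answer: -21857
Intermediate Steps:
r = -1 (r = Add(-1, 0) = -1)
Function('P')(Z) = Mul(Add(-1, Z), Add(8, Z)) (Function('P')(Z) = Mul(Add(Z, 8), Add(Z, -1)) = Mul(Add(8, Z), Add(-1, Z)) = Mul(Add(-1, Z), Add(8, Z)))
O = 38 (O = Mul(Rational(-1, 3), Add(Add(Add(-8, Pow(-7, 2), Mul(7, -7)), -31), -75)) = Mul(Rational(-1, 3), Add(Add(Add(-8, 49, -49), -31), -75)) = Mul(Rational(-1, 3), Add(Add(-8, -31), -75)) = Mul(Rational(-1, 3), Add(-39, -75)) = Mul(Rational(-1, 3), -114) = 38)
Function('A')(f) = Add(-18, Mul(6, Pow(f, 2))) (Function('A')(f) = Add(-18, Mul(6, Mul(f, f))) = Add(-18, Mul(6, Pow(f, 2))))
Add(-30503, Function('A')(O)) = Add(-30503, Add(-18, Mul(6, Pow(38, 2)))) = Add(-30503, Add(-18, Mul(6, 1444))) = Add(-30503, Add(-18, 8664)) = Add(-30503, 8646) = -21857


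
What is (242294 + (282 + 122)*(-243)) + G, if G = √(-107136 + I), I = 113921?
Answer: 144122 + √6785 ≈ 1.4420e+5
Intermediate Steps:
G = √6785 (G = √(-107136 + 113921) = √6785 ≈ 82.371)
(242294 + (282 + 122)*(-243)) + G = (242294 + (282 + 122)*(-243)) + √6785 = (242294 + 404*(-243)) + √6785 = (242294 - 98172) + √6785 = 144122 + √6785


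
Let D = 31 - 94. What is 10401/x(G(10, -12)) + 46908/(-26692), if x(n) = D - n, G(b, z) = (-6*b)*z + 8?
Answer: -78681930/5278343 ≈ -14.907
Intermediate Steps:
D = -63
G(b, z) = 8 - 6*b*z (G(b, z) = -6*b*z + 8 = 8 - 6*b*z)
x(n) = -63 - n
10401/x(G(10, -12)) + 46908/(-26692) = 10401/(-63 - (8 - 6*10*(-12))) + 46908/(-26692) = 10401/(-63 - (8 + 720)) + 46908*(-1/26692) = 10401/(-63 - 1*728) - 11727/6673 = 10401/(-63 - 728) - 11727/6673 = 10401/(-791) - 11727/6673 = 10401*(-1/791) - 11727/6673 = -10401/791 - 11727/6673 = -78681930/5278343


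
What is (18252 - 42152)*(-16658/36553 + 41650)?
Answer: -36385737428800/36553 ≈ -9.9542e+8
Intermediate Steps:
(18252 - 42152)*(-16658/36553 + 41650) = -23900*(-16658*1/36553 + 41650) = -23900*(-16658/36553 + 41650) = -23900*1522415792/36553 = -36385737428800/36553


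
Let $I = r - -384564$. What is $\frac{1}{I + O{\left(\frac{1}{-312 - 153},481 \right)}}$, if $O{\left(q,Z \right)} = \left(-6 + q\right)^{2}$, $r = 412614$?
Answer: $\frac{216225}{172377602731} \approx 1.2544 \cdot 10^{-6}$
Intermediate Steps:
$I = 797178$ ($I = 412614 - -384564 = 412614 + 384564 = 797178$)
$\frac{1}{I + O{\left(\frac{1}{-312 - 153},481 \right)}} = \frac{1}{797178 + \left(-6 + \frac{1}{-312 - 153}\right)^{2}} = \frac{1}{797178 + \left(-6 + \frac{1}{-465}\right)^{2}} = \frac{1}{797178 + \left(-6 - \frac{1}{465}\right)^{2}} = \frac{1}{797178 + \left(- \frac{2791}{465}\right)^{2}} = \frac{1}{797178 + \frac{7789681}{216225}} = \frac{1}{\frac{172377602731}{216225}} = \frac{216225}{172377602731}$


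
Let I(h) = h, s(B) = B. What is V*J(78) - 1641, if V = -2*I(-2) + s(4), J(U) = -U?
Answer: -2265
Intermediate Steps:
V = 8 (V = -2*(-2) + 4 = 4 + 4 = 8)
V*J(78) - 1641 = 8*(-1*78) - 1641 = 8*(-78) - 1641 = -624 - 1641 = -2265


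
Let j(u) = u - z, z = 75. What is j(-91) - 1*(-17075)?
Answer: 16909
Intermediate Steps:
j(u) = -75 + u (j(u) = u - 1*75 = u - 75 = -75 + u)
j(-91) - 1*(-17075) = (-75 - 91) - 1*(-17075) = -166 + 17075 = 16909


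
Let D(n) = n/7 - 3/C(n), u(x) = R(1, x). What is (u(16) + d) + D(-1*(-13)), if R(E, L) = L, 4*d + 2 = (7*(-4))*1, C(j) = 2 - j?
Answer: 1637/154 ≈ 10.630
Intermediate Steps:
d = -15/2 (d = -½ + ((7*(-4))*1)/4 = -½ + (-28*1)/4 = -½ + (¼)*(-28) = -½ - 7 = -15/2 ≈ -7.5000)
u(x) = x
D(n) = -3/(2 - n) + n/7 (D(n) = n/7 - 3/(2 - n) = -3/(2 - n) + n/7)
(u(16) + d) + D(-1*(-13)) = (16 - 15/2) + (21 + (-1*(-13))*(-2 - 1*(-13)))/(7*(-2 - 1*(-13))) = 17/2 + (21 + 13*(-2 + 13))/(7*(-2 + 13)) = 17/2 + (⅐)*(21 + 13*11)/11 = 17/2 + (⅐)*(1/11)*(21 + 143) = 17/2 + (⅐)*(1/11)*164 = 17/2 + 164/77 = 1637/154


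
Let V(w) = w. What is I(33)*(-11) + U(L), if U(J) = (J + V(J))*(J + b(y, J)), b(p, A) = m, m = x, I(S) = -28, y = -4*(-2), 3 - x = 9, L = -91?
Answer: 17962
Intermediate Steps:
x = -6 (x = 3 - 1*9 = 3 - 9 = -6)
y = 8
m = -6
b(p, A) = -6
U(J) = 2*J*(-6 + J) (U(J) = (J + J)*(J - 6) = (2*J)*(-6 + J) = 2*J*(-6 + J))
I(33)*(-11) + U(L) = -28*(-11) + 2*(-91)*(-6 - 91) = 308 + 2*(-91)*(-97) = 308 + 17654 = 17962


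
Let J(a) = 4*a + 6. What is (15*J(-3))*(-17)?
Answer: 1530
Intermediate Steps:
J(a) = 6 + 4*a
(15*J(-3))*(-17) = (15*(6 + 4*(-3)))*(-17) = (15*(6 - 12))*(-17) = (15*(-6))*(-17) = -90*(-17) = 1530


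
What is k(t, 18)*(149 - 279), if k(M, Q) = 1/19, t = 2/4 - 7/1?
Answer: -130/19 ≈ -6.8421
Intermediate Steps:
t = -13/2 (t = 2*(1/4) - 7*1 = 1/2 - 7 = -13/2 ≈ -6.5000)
k(M, Q) = 1/19
k(t, 18)*(149 - 279) = (149 - 279)/19 = (1/19)*(-130) = -130/19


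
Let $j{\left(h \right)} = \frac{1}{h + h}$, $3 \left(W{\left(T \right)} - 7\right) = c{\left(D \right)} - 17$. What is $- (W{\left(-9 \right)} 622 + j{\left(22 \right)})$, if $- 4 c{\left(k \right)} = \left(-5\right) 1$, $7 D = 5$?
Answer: $- \frac{47895}{44} \approx -1088.5$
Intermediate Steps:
$D = \frac{5}{7}$ ($D = \frac{1}{7} \cdot 5 = \frac{5}{7} \approx 0.71429$)
$c{\left(k \right)} = \frac{5}{4}$ ($c{\left(k \right)} = - \frac{\left(-5\right) 1}{4} = \left(- \frac{1}{4}\right) \left(-5\right) = \frac{5}{4}$)
$W{\left(T \right)} = \frac{7}{4}$ ($W{\left(T \right)} = 7 + \frac{\frac{5}{4} - 17}{3} = 7 + \frac{1}{3} \left(- \frac{63}{4}\right) = 7 - \frac{21}{4} = \frac{7}{4}$)
$j{\left(h \right)} = \frac{1}{2 h}$
$- (W{\left(-9 \right)} 622 + j{\left(22 \right)}) = - (\frac{7}{4} \cdot 622 + \frac{1}{2 \cdot 22}) = - (\frac{2177}{2} + \frac{1}{2} \cdot \frac{1}{22}) = - (\frac{2177}{2} + \frac{1}{44}) = \left(-1\right) \frac{47895}{44} = - \frac{47895}{44}$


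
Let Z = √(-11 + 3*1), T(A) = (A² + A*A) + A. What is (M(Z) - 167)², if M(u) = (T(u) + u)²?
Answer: -29519 - 14592*I*√2 ≈ -29519.0 - 20636.0*I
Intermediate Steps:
T(A) = A + 2*A² (T(A) = (A² + A²) + A = 2*A² + A = A + 2*A²)
Z = 2*I*√2 (Z = √(-11 + 3) = √(-8) = 2*I*√2 ≈ 2.8284*I)
M(u) = (u + u*(1 + 2*u))² (M(u) = (u*(1 + 2*u) + u)² = (u + u*(1 + 2*u))²)
(M(Z) - 167)² = (4*(2*I*√2)²*(1 + 2*I*√2)² - 167)² = (4*(-8)*(1 + 2*I*√2)² - 167)² = (-32*(1 + 2*I*√2)² - 167)² = (-167 - 32*(1 + 2*I*√2)²)²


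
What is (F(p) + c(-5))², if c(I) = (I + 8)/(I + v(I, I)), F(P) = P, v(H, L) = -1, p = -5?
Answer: 121/4 ≈ 30.250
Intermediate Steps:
c(I) = (8 + I)/(-1 + I) (c(I) = (I + 8)/(I - 1) = (8 + I)/(-1 + I))
(F(p) + c(-5))² = (-5 + (8 - 5)/(-1 - 5))² = (-5 + 3/(-6))² = (-5 - ⅙*3)² = (-5 - ½)² = (-11/2)² = 121/4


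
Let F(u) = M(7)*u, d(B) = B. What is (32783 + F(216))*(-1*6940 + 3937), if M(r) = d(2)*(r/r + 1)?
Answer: -101041941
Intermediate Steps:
M(r) = 4 (M(r) = 2*(r/r + 1) = 2*(1 + 1) = 2*2 = 4)
F(u) = 4*u
(32783 + F(216))*(-1*6940 + 3937) = (32783 + 4*216)*(-1*6940 + 3937) = (32783 + 864)*(-6940 + 3937) = 33647*(-3003) = -101041941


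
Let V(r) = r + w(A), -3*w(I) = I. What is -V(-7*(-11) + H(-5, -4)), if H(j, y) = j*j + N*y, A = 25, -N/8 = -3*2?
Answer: 295/3 ≈ 98.333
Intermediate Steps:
N = 48 (N = -(-24)*2 = -8*(-6) = 48)
w(I) = -I/3
H(j, y) = j² + 48*y (H(j, y) = j*j + 48*y = j² + 48*y)
V(r) = -25/3 + r (V(r) = r - ⅓*25 = r - 25/3 = -25/3 + r)
-V(-7*(-11) + H(-5, -4)) = -(-25/3 + (-7*(-11) + ((-5)² + 48*(-4)))) = -(-25/3 + (77 + (25 - 192))) = -(-25/3 + (77 - 167)) = -(-25/3 - 90) = -1*(-295/3) = 295/3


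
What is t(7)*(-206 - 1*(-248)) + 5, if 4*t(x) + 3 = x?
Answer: 47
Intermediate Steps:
t(x) = -3/4 + x/4
t(7)*(-206 - 1*(-248)) + 5 = (-3/4 + (1/4)*7)*(-206 - 1*(-248)) + 5 = (-3/4 + 7/4)*(-206 + 248) + 5 = 1*42 + 5 = 42 + 5 = 47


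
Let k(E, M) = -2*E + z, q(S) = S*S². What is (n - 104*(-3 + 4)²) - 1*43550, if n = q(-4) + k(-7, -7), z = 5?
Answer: -43699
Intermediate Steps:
q(S) = S³
k(E, M) = 5 - 2*E (k(E, M) = -2*E + 5 = 5 - 2*E)
n = -45 (n = (-4)³ + (5 - 2*(-7)) = -64 + (5 + 14) = -64 + 19 = -45)
(n - 104*(-3 + 4)²) - 1*43550 = (-45 - 104*(-3 + 4)²) - 1*43550 = (-45 - 104*1²) - 43550 = (-45 - 104*1) - 43550 = (-45 - 104) - 43550 = -149 - 43550 = -43699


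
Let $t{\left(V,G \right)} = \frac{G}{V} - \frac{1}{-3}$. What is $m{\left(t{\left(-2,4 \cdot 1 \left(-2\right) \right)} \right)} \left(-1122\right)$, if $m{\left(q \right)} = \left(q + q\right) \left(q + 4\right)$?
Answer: $- \frac{243100}{3} \approx -81033.0$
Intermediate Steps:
$t{\left(V,G \right)} = \frac{1}{3} + \frac{G}{V}$ ($t{\left(V,G \right)} = \frac{G}{V} - - \frac{1}{3} = \frac{G}{V} + \frac{1}{3} = \frac{1}{3} + \frac{G}{V}$)
$m{\left(q \right)} = 2 q \left(4 + q\right)$
$m{\left(t{\left(-2,4 \cdot 1 \left(-2\right) \right)} \right)} \left(-1122\right) = 2 \frac{4 \cdot 1 \left(-2\right) + \frac{1}{3} \left(-2\right)}{-2} \left(4 + \frac{4 \cdot 1 \left(-2\right) + \frac{1}{3} \left(-2\right)}{-2}\right) \left(-1122\right) = 2 \left(- \frac{4 \left(-2\right) - \frac{2}{3}}{2}\right) \left(4 - \frac{4 \left(-2\right) - \frac{2}{3}}{2}\right) \left(-1122\right) = 2 \left(- \frac{-8 - \frac{2}{3}}{2}\right) \left(4 - \frac{-8 - \frac{2}{3}}{2}\right) \left(-1122\right) = 2 \left(\left(- \frac{1}{2}\right) \left(- \frac{26}{3}\right)\right) \left(4 - - \frac{13}{3}\right) \left(-1122\right) = 2 \cdot \frac{13}{3} \left(4 + \frac{13}{3}\right) \left(-1122\right) = 2 \cdot \frac{13}{3} \cdot \frac{25}{3} \left(-1122\right) = \frac{650}{9} \left(-1122\right) = - \frac{243100}{3}$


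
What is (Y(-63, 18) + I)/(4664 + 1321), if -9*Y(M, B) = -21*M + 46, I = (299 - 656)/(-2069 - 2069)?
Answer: -5661709/222893370 ≈ -0.025401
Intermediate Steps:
I = 357/4138 (I = -357/(-4138) = -357*(-1/4138) = 357/4138 ≈ 0.086274)
Y(M, B) = -46/9 + 7*M/3 (Y(M, B) = -(-21*M + 46)/9 = -(46 - 21*M)/9 = -46/9 + 7*M/3)
(Y(-63, 18) + I)/(4664 + 1321) = ((-46/9 + (7/3)*(-63)) + 357/4138)/(4664 + 1321) = ((-46/9 - 147) + 357/4138)/5985 = (-1369/9 + 357/4138)*(1/5985) = -5661709/37242*1/5985 = -5661709/222893370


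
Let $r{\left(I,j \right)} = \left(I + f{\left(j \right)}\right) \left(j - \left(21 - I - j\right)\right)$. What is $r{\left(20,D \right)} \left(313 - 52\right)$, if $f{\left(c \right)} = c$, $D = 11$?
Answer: $169911$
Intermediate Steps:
$r{\left(I,j \right)} = \left(I + j\right) \left(-21 + I + 2 j\right)$ ($r{\left(I,j \right)} = \left(I + j\right) \left(j - \left(21 - I - j\right)\right) = \left(I + j\right) \left(j + \left(-21 + I + j\right)\right) = \left(I + j\right) \left(-21 + I + 2 j\right)$)
$r{\left(20,D \right)} \left(313 - 52\right) = \left(20^{2} - 420 - 231 + 2 \cdot 11^{2} + 3 \cdot 20 \cdot 11\right) \left(313 - 52\right) = \left(400 - 420 - 231 + 2 \cdot 121 + 660\right) 261 = \left(400 - 420 - 231 + 242 + 660\right) 261 = 651 \cdot 261 = 169911$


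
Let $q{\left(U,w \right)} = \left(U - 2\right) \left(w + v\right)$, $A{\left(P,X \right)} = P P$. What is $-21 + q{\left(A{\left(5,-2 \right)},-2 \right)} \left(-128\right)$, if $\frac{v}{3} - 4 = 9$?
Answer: $-108949$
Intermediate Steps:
$v = 39$ ($v = 12 + 3 \cdot 9 = 12 + 27 = 39$)
$A{\left(P,X \right)} = P^{2}$
$q{\left(U,w \right)} = \left(-2 + U\right) \left(39 + w\right)$ ($q{\left(U,w \right)} = \left(U - 2\right) \left(w + 39\right) = \left(-2 + U\right) \left(39 + w\right)$)
$-21 + q{\left(A{\left(5,-2 \right)},-2 \right)} \left(-128\right) = -21 + \left(-78 - -4 + 39 \cdot 5^{2} + 5^{2} \left(-2\right)\right) \left(-128\right) = -21 + \left(-78 + 4 + 39 \cdot 25 + 25 \left(-2\right)\right) \left(-128\right) = -21 + \left(-78 + 4 + 975 - 50\right) \left(-128\right) = -21 + 851 \left(-128\right) = -21 - 108928 = -108949$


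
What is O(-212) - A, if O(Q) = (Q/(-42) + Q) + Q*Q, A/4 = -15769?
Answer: 2264074/21 ≈ 1.0781e+5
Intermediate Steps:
A = -63076 (A = 4*(-15769) = -63076)
O(Q) = Q² + 41*Q/42 (O(Q) = (Q*(-1/42) + Q) + Q² = (-Q/42 + Q) + Q² = 41*Q/42 + Q² = Q² + 41*Q/42)
O(-212) - A = (1/42)*(-212)*(41 + 42*(-212)) - 1*(-63076) = (1/42)*(-212)*(41 - 8904) + 63076 = (1/42)*(-212)*(-8863) + 63076 = 939478/21 + 63076 = 2264074/21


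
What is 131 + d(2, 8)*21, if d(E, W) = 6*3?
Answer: 509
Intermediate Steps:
d(E, W) = 18
131 + d(2, 8)*21 = 131 + 18*21 = 131 + 378 = 509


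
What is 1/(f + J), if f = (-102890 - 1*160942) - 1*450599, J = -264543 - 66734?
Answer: -1/1045708 ≈ -9.5629e-7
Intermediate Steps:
J = -331277
f = -714431 (f = (-102890 - 160942) - 450599 = -263832 - 450599 = -714431)
1/(f + J) = 1/(-714431 - 331277) = 1/(-1045708) = -1/1045708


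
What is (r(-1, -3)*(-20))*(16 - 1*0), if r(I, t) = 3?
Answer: -960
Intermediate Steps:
(r(-1, -3)*(-20))*(16 - 1*0) = (3*(-20))*(16 - 1*0) = -60*(16 + 0) = -60*16 = -960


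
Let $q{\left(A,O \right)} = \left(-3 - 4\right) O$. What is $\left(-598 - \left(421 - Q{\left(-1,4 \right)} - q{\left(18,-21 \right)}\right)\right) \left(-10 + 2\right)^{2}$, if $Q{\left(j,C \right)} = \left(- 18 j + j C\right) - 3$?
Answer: $-55104$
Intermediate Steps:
$q{\left(A,O \right)} = - 7 O$
$Q{\left(j,C \right)} = -3 - 18 j + C j$ ($Q{\left(j,C \right)} = \left(- 18 j + C j\right) - 3 = -3 - 18 j + C j$)
$\left(-598 - \left(421 - Q{\left(-1,4 \right)} - q{\left(18,-21 \right)}\right)\right) \left(-10 + 2\right)^{2} = \left(-598 - 263\right) \left(-10 + 2\right)^{2} = \left(-598 + \left(\left(147 - -11\right) - 421\right)\right) \left(-8\right)^{2} = \left(-598 + \left(\left(147 + 11\right) - 421\right)\right) 64 = \left(-598 + \left(158 - 421\right)\right) 64 = \left(-598 - 263\right) 64 = \left(-861\right) 64 = -55104$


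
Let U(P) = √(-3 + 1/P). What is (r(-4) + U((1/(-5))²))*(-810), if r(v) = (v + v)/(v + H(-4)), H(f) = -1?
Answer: -1296 - 810*√22 ≈ -5095.2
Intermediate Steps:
r(v) = 2*v/(-1 + v) (r(v) = (v + v)/(v - 1) = (2*v)/(-1 + v) = 2*v/(-1 + v))
(r(-4) + U((1/(-5))²))*(-810) = (2*(-4)/(-1 - 4) + √(-3 + 1/((1/(-5))²)))*(-810) = (2*(-4)/(-5) + √(-3 + 1/((-⅕)²)))*(-810) = (2*(-4)*(-⅕) + √(-3 + 1/(1/25)))*(-810) = (8/5 + √(-3 + 25))*(-810) = (8/5 + √22)*(-810) = -1296 - 810*√22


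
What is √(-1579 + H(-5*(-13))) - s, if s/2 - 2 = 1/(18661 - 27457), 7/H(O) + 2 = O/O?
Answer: -17591/4398 + I*√1586 ≈ -3.9998 + 39.825*I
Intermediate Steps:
H(O) = -7 (H(O) = 7/(-2 + O/O) = 7/(-2 + 1) = 7/(-1) = 7*(-1) = -7)
s = 17591/4398 (s = 4 + 2/(18661 - 27457) = 4 + 2/(-8796) = 4 + 2*(-1/8796) = 4 - 1/4398 = 17591/4398 ≈ 3.9998)
√(-1579 + H(-5*(-13))) - s = √(-1579 - 7) - 1*17591/4398 = √(-1586) - 17591/4398 = I*√1586 - 17591/4398 = -17591/4398 + I*√1586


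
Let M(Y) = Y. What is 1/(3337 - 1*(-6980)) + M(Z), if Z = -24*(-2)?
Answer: 495217/10317 ≈ 48.000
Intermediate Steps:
Z = 48
1/(3337 - 1*(-6980)) + M(Z) = 1/(3337 - 1*(-6980)) + 48 = 1/(3337 + 6980) + 48 = 1/10317 + 48 = 495217/10317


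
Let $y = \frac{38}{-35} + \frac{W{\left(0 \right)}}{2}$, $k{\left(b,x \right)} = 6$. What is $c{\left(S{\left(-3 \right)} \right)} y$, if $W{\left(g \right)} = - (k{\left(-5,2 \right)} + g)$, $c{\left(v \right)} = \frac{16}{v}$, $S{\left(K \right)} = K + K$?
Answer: $\frac{1144}{105} \approx 10.895$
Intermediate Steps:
$S{\left(K \right)} = 2 K$
$W{\left(g \right)} = -6 - g$ ($W{\left(g \right)} = - (6 + g) = -6 - g$)
$y = - \frac{143}{35}$ ($y = \frac{38}{-35} + \frac{-6 - 0}{2} = 38 \left(- \frac{1}{35}\right) + \left(-6 + 0\right) \frac{1}{2} = - \frac{38}{35} - 3 = - \frac{143}{35} \approx -4.0857$)
$c{\left(S{\left(-3 \right)} \right)} y = \frac{16}{2 \left(-3\right)} \left(- \frac{143}{35}\right) = \frac{16}{-6} \left(- \frac{143}{35}\right) = 16 \left(- \frac{1}{6}\right) \left(- \frac{143}{35}\right) = \left(- \frac{8}{3}\right) \left(- \frac{143}{35}\right) = \frac{1144}{105}$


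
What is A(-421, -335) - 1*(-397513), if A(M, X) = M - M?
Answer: 397513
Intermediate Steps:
A(M, X) = 0
A(-421, -335) - 1*(-397513) = 0 - 1*(-397513) = 0 + 397513 = 397513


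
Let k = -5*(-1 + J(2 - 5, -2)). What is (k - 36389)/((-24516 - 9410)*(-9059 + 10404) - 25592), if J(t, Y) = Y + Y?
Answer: 18182/22828031 ≈ 0.00079648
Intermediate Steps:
J(t, Y) = 2*Y
k = 25 (k = -5*(-1 + 2*(-2)) = -5*(-1 - 4) = -5*(-5) = 25)
(k - 36389)/((-24516 - 9410)*(-9059 + 10404) - 25592) = (25 - 36389)/((-24516 - 9410)*(-9059 + 10404) - 25592) = -36364/(-33926*1345 - 25592) = -36364/(-45630470 - 25592) = -36364/(-45656062) = -36364*(-1/45656062) = 18182/22828031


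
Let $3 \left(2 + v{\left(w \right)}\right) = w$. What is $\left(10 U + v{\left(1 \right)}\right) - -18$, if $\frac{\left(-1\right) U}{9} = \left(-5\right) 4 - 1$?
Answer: $\frac{5719}{3} \approx 1906.3$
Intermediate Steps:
$U = 189$ ($U = - 9 \left(\left(-5\right) 4 - 1\right) = - 9 \left(-20 - 1\right) = \left(-9\right) \left(-21\right) = 189$)
$v{\left(w \right)} = -2 + \frac{w}{3}$
$\left(10 U + v{\left(1 \right)}\right) - -18 = \left(10 \cdot 189 + \left(-2 + \frac{1}{3} \cdot 1\right)\right) - -18 = \left(1890 + \left(-2 + \frac{1}{3}\right)\right) + 18 = \left(1890 - \frac{5}{3}\right) + 18 = \frac{5665}{3} + 18 = \frac{5719}{3}$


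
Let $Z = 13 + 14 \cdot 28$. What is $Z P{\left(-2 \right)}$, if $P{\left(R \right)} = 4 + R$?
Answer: $810$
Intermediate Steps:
$Z = 405$ ($Z = 13 + 392 = 405$)
$Z P{\left(-2 \right)} = 405 \left(4 - 2\right) = 405 \cdot 2 = 810$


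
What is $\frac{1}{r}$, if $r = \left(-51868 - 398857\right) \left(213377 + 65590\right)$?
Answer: $- \frac{1}{125737401075} \approx -7.9531 \cdot 10^{-12}$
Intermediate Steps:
$r = -125737401075$ ($r = \left(-450725\right) 278967 = -125737401075$)
$\frac{1}{r} = \frac{1}{-125737401075} = - \frac{1}{125737401075}$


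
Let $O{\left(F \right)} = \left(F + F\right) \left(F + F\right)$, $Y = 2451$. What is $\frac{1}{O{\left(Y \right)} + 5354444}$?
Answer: $\frac{1}{29384048} \approx 3.4032 \cdot 10^{-8}$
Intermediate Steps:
$O{\left(F \right)} = 4 F^{2}$ ($O{\left(F \right)} = 2 F 2 F = 4 F^{2}$)
$\frac{1}{O{\left(Y \right)} + 5354444} = \frac{1}{4 \cdot 2451^{2} + 5354444} = \frac{1}{4 \cdot 6007401 + 5354444} = \frac{1}{24029604 + 5354444} = \frac{1}{29384048}$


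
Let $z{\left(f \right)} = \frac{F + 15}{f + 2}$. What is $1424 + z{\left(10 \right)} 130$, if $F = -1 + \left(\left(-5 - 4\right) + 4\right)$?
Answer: $\frac{3043}{2} \approx 1521.5$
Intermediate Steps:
$F = -6$ ($F = -1 + \left(-9 + 4\right) = -1 - 5 = -6$)
$z{\left(f \right)} = \frac{9}{2 + f}$ ($z{\left(f \right)} = \frac{-6 + 15}{f + 2} = \frac{9}{2 + f}$)
$1424 + z{\left(10 \right)} 130 = 1424 + \frac{9}{2 + 10} \cdot 130 = 1424 + \frac{9}{12} \cdot 130 = 1424 + 9 \cdot \frac{1}{12} \cdot 130 = 1424 + \frac{3}{4} \cdot 130 = 1424 + \frac{195}{2} = \frac{3043}{2}$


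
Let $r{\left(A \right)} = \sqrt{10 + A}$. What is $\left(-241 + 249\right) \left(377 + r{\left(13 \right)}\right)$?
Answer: $3016 + 8 \sqrt{23} \approx 3054.4$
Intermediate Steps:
$\left(-241 + 249\right) \left(377 + r{\left(13 \right)}\right) = \left(-241 + 249\right) \left(377 + \sqrt{10 + 13}\right) = 8 \left(377 + \sqrt{23}\right) = 3016 + 8 \sqrt{23}$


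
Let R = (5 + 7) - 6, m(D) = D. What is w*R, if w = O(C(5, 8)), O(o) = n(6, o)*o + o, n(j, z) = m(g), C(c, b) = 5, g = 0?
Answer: 30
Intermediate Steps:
R = 6 (R = 12 - 6 = 6)
n(j, z) = 0
O(o) = o (O(o) = 0*o + o = 0 + o = o)
w = 5
w*R = 5*6 = 30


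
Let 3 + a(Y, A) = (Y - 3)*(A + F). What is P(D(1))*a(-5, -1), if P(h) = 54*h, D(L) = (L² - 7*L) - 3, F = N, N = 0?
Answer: -2430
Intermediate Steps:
F = 0
D(L) = -3 + L² - 7*L
a(Y, A) = -3 + A*(-3 + Y) (a(Y, A) = -3 + (Y - 3)*(A + 0) = -3 + (-3 + Y)*A = -3 + A*(-3 + Y))
P(D(1))*a(-5, -1) = (54*(-3 + 1² - 7*1))*(-3 - 3*(-1) - 1*(-5)) = (54*(-3 + 1 - 7))*(-3 + 3 + 5) = (54*(-9))*5 = -486*5 = -2430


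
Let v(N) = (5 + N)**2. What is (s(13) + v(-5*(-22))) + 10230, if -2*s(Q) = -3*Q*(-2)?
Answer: 23416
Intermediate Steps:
s(Q) = -3*Q (s(Q) = -(-3*Q)*(-2)/2 = -3*Q)
(s(13) + v(-5*(-22))) + 10230 = (-3*13 + (5 - 5*(-22))**2) + 10230 = (-39 + (5 + 110)**2) + 10230 = (-39 + 115**2) + 10230 = (-39 + 13225) + 10230 = 13186 + 10230 = 23416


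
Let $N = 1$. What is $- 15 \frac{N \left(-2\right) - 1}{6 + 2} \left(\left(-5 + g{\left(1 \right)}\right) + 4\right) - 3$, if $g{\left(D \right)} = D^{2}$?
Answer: $-3$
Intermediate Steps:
$- 15 \frac{N \left(-2\right) - 1}{6 + 2} \left(\left(-5 + g{\left(1 \right)}\right) + 4\right) - 3 = - 15 \frac{1 \left(-2\right) - 1}{6 + 2} \left(\left(-5 + 1^{2}\right) + 4\right) - 3 = - 15 \frac{-2 - 1}{8} \left(\left(-5 + 1\right) + 4\right) - 3 = - 15 \left(-3\right) \frac{1}{8} \left(-4 + 4\right) - 3 = - 15 \left(\left(- \frac{3}{8}\right) 0\right) - 3 = \left(-15\right) 0 - 3 = 0 - 3 = -3$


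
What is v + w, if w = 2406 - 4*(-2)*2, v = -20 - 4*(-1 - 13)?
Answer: 2458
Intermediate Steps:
v = 36 (v = -20 - 4*(-14) = -20 + 56 = 36)
w = 2422 (w = 2406 - (-8)*2 = 2406 - 1*(-16) = 2406 + 16 = 2422)
v + w = 36 + 2422 = 2458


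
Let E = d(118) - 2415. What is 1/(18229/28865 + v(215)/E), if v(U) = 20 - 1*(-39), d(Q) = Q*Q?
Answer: 332207285/211500596 ≈ 1.5707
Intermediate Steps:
d(Q) = Q²
v(U) = 59 (v(U) = 20 + 39 = 59)
E = 11509 (E = 118² - 2415 = 13924 - 2415 = 11509)
1/(18229/28865 + v(215)/E) = 1/(18229/28865 + 59/11509) = 1/(211500596/332207285) = 332207285/211500596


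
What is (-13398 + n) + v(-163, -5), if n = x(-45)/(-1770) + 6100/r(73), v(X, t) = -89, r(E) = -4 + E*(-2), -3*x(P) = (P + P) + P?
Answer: -4788803/354 ≈ -13528.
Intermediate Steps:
x(P) = -P (x(P) = -((P + P) + P)/3 = -(2*P + P)/3 = -P)
r(E) = -4 - 2*E
n = -14405/354 (n = -1*(-45)/(-1770) + 6100/(-4 - 2*73) = 45*(-1/1770) + 6100/(-4 - 146) = -3/118 + 6100/(-150) = -3/118 + 6100*(-1/150) = -3/118 - 122/3 = -14405/354 ≈ -40.692)
(-13398 + n) + v(-163, -5) = (-13398 - 14405/354) - 89 = -4757297/354 - 89 = -4788803/354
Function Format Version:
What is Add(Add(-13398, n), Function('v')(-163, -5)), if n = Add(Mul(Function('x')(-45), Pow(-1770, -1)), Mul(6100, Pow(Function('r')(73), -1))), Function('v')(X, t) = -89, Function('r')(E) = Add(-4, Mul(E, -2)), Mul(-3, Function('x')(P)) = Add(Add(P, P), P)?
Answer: Rational(-4788803, 354) ≈ -13528.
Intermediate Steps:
Function('x')(P) = Mul(-1, P) (Function('x')(P) = Mul(Rational(-1, 3), Add(Add(P, P), P)) = Mul(Rational(-1, 3), Add(Mul(2, P), P)) = Mul(Rational(-1, 3), Mul(3, P)) = Mul(-1, P))
Function('r')(E) = Add(-4, Mul(-2, E))
n = Rational(-14405, 354) (n = Add(Mul(Mul(-1, -45), Pow(-1770, -1)), Mul(6100, Pow(Add(-4, Mul(-2, 73)), -1))) = Add(Mul(45, Rational(-1, 1770)), Mul(6100, Pow(Add(-4, -146), -1))) = Add(Rational(-3, 118), Mul(6100, Pow(-150, -1))) = Add(Rational(-3, 118), Mul(6100, Rational(-1, 150))) = Add(Rational(-3, 118), Rational(-122, 3)) = Rational(-14405, 354) ≈ -40.692)
Add(Add(-13398, n), Function('v')(-163, -5)) = Add(Add(-13398, Rational(-14405, 354)), -89) = Add(Rational(-4757297, 354), -89) = Rational(-4788803, 354)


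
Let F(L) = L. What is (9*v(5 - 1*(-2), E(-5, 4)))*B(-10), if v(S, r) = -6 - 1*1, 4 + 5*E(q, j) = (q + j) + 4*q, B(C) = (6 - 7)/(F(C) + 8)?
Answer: -63/2 ≈ -31.500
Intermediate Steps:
B(C) = -1/(8 + C) (B(C) = (6 - 7)/(C + 8) = -1/(8 + C))
E(q, j) = -4/5 + q + j/5 (E(q, j) = -4/5 + ((q + j) + 4*q)/5 = -4/5 + ((j + q) + 4*q)/5 = -4/5 + (j + 5*q)/5 = -4/5 + (q + j/5) = -4/5 + q + j/5)
v(S, r) = -7 (v(S, r) = -6 - 1 = -7)
(9*v(5 - 1*(-2), E(-5, 4)))*B(-10) = (9*(-7))*(-1/(8 - 10)) = -(-63)/(-2) = -(-63)*(-1)/2 = -63*1/2 = -63/2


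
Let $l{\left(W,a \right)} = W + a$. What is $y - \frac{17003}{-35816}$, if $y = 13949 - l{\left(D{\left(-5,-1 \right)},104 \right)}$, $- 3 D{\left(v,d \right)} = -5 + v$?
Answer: $\frac{1487310409}{107448} \approx 13842.0$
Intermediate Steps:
$D{\left(v,d \right)} = \frac{5}{3} - \frac{v}{3}$ ($D{\left(v,d \right)} = - \frac{-5 + v}{3} = \frac{5}{3} - \frac{v}{3}$)
$y = \frac{41525}{3}$ ($y = 13949 - \left(\left(\frac{5}{3} - - \frac{5}{3}\right) + 104\right) = 13949 - \left(\left(\frac{5}{3} + \frac{5}{3}\right) + 104\right) = 13949 - \left(\frac{10}{3} + 104\right) = 13949 - \frac{322}{3} = \frac{41525}{3} \approx 13842.0$)
$y - \frac{17003}{-35816} = \frac{41525}{3} - \frac{17003}{-35816} = \frac{41525}{3} - 17003 \left(- \frac{1}{35816}\right) = \frac{41525}{3} - - \frac{17003}{35816} = \frac{41525}{3} + \frac{17003}{35816} = \frac{1487310409}{107448}$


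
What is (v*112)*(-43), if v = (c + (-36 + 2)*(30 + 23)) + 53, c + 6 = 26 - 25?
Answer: 8447264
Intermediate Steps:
c = -5 (c = -6 + (26 - 25) = -6 + 1 = -5)
v = -1754 (v = (-5 + (-36 + 2)*(30 + 23)) + 53 = (-5 - 34*53) + 53 = (-5 - 1802) + 53 = -1807 + 53 = -1754)
(v*112)*(-43) = -1754*112*(-43) = -196448*(-43) = 8447264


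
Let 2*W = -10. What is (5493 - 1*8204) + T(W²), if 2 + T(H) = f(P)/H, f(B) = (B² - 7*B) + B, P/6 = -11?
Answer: -63073/25 ≈ -2522.9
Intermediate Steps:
W = -5 (W = (½)*(-10) = -5)
P = -66 (P = 6*(-11) = -66)
f(B) = B² - 6*B
T(H) = -2 + 4752/H (T(H) = -2 + (-66*(-6 - 66))/H = -2 + (-66*(-72))/H = -2 + 4752/H)
(5493 - 1*8204) + T(W²) = (5493 - 1*8204) + (-2 + 4752/((-5)²)) = (5493 - 8204) + (-2 + 4752/25) = -2711 + (-2 + 4752*(1/25)) = -2711 + (-2 + 4752/25) = -2711 + 4702/25 = -63073/25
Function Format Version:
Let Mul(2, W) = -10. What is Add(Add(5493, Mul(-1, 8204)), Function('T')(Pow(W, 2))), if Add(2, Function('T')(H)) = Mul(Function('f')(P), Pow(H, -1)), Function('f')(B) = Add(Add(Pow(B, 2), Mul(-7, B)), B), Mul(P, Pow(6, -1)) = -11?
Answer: Rational(-63073, 25) ≈ -2522.9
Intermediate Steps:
W = -5 (W = Mul(Rational(1, 2), -10) = -5)
P = -66 (P = Mul(6, -11) = -66)
Function('f')(B) = Add(Pow(B, 2), Mul(-6, B))
Function('T')(H) = Add(-2, Mul(4752, Pow(H, -1))) (Function('T')(H) = Add(-2, Mul(Mul(-66, Add(-6, -66)), Pow(H, -1))) = Add(-2, Mul(Mul(-66, -72), Pow(H, -1))) = Add(-2, Mul(4752, Pow(H, -1))))
Add(Add(5493, Mul(-1, 8204)), Function('T')(Pow(W, 2))) = Add(Add(5493, Mul(-1, 8204)), Add(-2, Mul(4752, Pow(Pow(-5, 2), -1)))) = Add(Add(5493, -8204), Add(-2, Mul(4752, Pow(25, -1)))) = Add(-2711, Add(-2, Mul(4752, Rational(1, 25)))) = Add(-2711, Add(-2, Rational(4752, 25))) = Add(-2711, Rational(4702, 25)) = Rational(-63073, 25)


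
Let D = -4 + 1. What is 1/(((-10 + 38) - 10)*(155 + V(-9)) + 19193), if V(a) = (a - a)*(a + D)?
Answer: 1/21983 ≈ 4.5490e-5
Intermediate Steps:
D = -3
V(a) = 0 (V(a) = (a - a)*(a - 3) = 0*(-3 + a) = 0)
1/(((-10 + 38) - 10)*(155 + V(-9)) + 19193) = 1/(((-10 + 38) - 10)*(155 + 0) + 19193) = 1/((28 - 10)*155 + 19193) = 1/(18*155 + 19193) = 1/(2790 + 19193) = 1/21983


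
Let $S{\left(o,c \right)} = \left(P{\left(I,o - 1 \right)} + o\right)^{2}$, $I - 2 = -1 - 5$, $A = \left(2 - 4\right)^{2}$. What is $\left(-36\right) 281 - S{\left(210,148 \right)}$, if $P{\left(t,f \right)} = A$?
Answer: $-55912$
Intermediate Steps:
$A = 4$ ($A = \left(-2\right)^{2} = 4$)
$I = -4$ ($I = 2 - 6 = -4$)
$P{\left(t,f \right)} = 4$
$S{\left(o,c \right)} = \left(4 + o\right)^{2}$
$\left(-36\right) 281 - S{\left(210,148 \right)} = \left(-36\right) 281 - \left(4 + 210\right)^{2} = -10116 - 214^{2} = -10116 - 45796 = -55912$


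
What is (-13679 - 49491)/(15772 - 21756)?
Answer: 31585/2992 ≈ 10.556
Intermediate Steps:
(-13679 - 49491)/(15772 - 21756) = -63170/(-5984) = -63170*(-1/5984) = 31585/2992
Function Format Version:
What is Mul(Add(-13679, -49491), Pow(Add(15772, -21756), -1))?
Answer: Rational(31585, 2992) ≈ 10.556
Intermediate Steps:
Mul(Add(-13679, -49491), Pow(Add(15772, -21756), -1)) = Mul(-63170, Pow(-5984, -1)) = Mul(-63170, Rational(-1, 5984)) = Rational(31585, 2992)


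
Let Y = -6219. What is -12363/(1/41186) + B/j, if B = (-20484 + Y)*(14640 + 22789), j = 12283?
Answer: -6255288335181/12283 ≈ -5.0926e+8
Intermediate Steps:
B = -999466587 (B = (-20484 - 6219)*(14640 + 22789) = -26703*37429 = -999466587)
-12363/(1/41186) + B/j = -12363/(1/41186) - 999466587/12283 = -12363/1/41186 - 999466587*1/12283 = -12363*41186 - 999466587/12283 = -509182518 - 999466587/12283 = -6255288335181/12283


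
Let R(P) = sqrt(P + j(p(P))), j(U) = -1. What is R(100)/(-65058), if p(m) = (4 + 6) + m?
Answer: -sqrt(11)/21686 ≈ -0.00015294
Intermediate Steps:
p(m) = 10 + m
R(P) = sqrt(-1 + P) (R(P) = sqrt(P - 1) = sqrt(-1 + P))
R(100)/(-65058) = sqrt(-1 + 100)/(-65058) = sqrt(99)*(-1/65058) = (3*sqrt(11))*(-1/65058) = -sqrt(11)/21686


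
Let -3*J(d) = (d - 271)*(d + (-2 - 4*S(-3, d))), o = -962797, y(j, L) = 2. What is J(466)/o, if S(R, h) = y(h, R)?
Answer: 29640/962797 ≈ 0.030785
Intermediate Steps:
S(R, h) = 2
J(d) = -(-271 + d)*(-10 + d)/3 (J(d) = -(d - 271)*(d + (-2 - 4*2))/3 = -(-271 + d)*(d + (-2 - 8))/3 = -(-271 + d)*(d - 10)/3 = -(-271 + d)*(-10 + d)/3)
J(466)/o = (-2710/3 - ⅓*466² + (281/3)*466)/(-962797) = (-2710/3 - ⅓*217156 + 130946/3)*(-1/962797) = (-2710/3 - 217156/3 + 130946/3)*(-1/962797) = -29640*(-1/962797) = 29640/962797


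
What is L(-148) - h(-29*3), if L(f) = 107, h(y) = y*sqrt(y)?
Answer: 107 + 87*I*sqrt(87) ≈ 107.0 + 811.48*I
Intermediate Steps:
h(y) = y**(3/2)
L(-148) - h(-29*3) = 107 - (-29*3)**(3/2) = 107 - (-87)**(3/2) = 107 - (-87)*I*sqrt(87) = 107 + 87*I*sqrt(87)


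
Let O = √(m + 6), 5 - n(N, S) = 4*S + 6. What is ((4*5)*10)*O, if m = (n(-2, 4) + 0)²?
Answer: 200*√295 ≈ 3435.1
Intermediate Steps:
n(N, S) = -1 - 4*S (n(N, S) = 5 - (4*S + 6) = 5 - (6 + 4*S) = 5 + (-6 - 4*S) = -1 - 4*S)
m = 289 (m = ((-1 - 4*4) + 0)² = ((-1 - 16) + 0)² = (-17 + 0)² = (-17)² = 289)
O = √295 (O = √(289 + 6) = √295 ≈ 17.176)
((4*5)*10)*O = ((4*5)*10)*√295 = (20*10)*√295 = 200*√295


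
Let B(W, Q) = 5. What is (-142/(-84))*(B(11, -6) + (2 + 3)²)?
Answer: 355/7 ≈ 50.714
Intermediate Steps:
(-142/(-84))*(B(11, -6) + (2 + 3)²) = (-142/(-84))*(5 + (2 + 3)²) = (-142*(-1/84))*(5 + 5²) = 71*(5 + 25)/42 = (71/42)*30 = 355/7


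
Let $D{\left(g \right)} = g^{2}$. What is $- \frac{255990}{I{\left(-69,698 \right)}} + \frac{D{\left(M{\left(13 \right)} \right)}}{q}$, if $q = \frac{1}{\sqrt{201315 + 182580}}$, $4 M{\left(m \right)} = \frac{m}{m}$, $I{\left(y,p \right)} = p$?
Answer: $- \frac{127995}{349} + \frac{3 \sqrt{42655}}{16} \approx -328.02$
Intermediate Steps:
$M{\left(m \right)} = \frac{1}{4}$ ($M{\left(m \right)} = \frac{m \frac{1}{m}}{4} = \frac{1}{4} \cdot 1 = \frac{1}{4}$)
$q = \frac{\sqrt{42655}}{127965}$ ($q = \frac{1}{\sqrt{383895}} = \frac{1}{3 \sqrt{42655}} = \frac{\sqrt{42655}}{127965} \approx 0.001614$)
$- \frac{255990}{I{\left(-69,698 \right)}} + \frac{D{\left(M{\left(13 \right)} \right)}}{q} = - \frac{255990}{698} + \frac{1}{16 \frac{\sqrt{42655}}{127965}} = \left(-255990\right) \frac{1}{698} + \frac{3 \sqrt{42655}}{16} = - \frac{127995}{349} + \frac{3 \sqrt{42655}}{16}$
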